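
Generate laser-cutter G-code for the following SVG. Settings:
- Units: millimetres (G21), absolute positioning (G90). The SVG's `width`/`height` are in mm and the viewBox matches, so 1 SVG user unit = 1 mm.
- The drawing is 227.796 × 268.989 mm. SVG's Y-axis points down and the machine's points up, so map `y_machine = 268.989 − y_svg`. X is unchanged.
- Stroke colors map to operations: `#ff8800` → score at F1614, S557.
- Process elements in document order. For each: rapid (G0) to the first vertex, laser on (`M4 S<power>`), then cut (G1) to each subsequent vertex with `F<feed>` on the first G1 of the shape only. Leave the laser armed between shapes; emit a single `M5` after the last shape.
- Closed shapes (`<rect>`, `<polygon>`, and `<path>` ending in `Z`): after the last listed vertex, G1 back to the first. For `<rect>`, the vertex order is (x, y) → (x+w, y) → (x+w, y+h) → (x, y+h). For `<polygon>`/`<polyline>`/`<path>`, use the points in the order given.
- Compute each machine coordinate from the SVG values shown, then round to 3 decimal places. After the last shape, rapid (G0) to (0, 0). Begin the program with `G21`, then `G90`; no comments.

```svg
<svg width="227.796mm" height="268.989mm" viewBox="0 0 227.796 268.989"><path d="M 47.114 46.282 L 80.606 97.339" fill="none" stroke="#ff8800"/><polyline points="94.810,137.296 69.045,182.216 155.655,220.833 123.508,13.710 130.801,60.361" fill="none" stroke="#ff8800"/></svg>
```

G21
G90
G0 X47.114 Y222.707
M4 S557
G1 X80.606 Y171.650 F1614
G0 X94.810 Y131.693
M4 S557
G1 X69.045 Y86.773 F1614
G1 X155.655 Y48.156
G1 X123.508 Y255.279
G1 X130.801 Y208.628
M5
G0 X0.000 Y0.000

viewBox `0 0 227.796 268.989` with mm width/height → 1 unit = 1 mm. Flip: y_m = 268.989 − y_svg.

**Shape 1** — `<path>` line segment, stroke `#ff8800` → score (S557, F1614). Machine vertices: (47.114,222.707) → (80.606,171.650). Open path.

**Shape 2** — `<polyline>` open polyline, stroke `#ff8800` → score (S557, F1614). Machine vertices: (94.810,131.693) → (69.045,86.773) → (155.655,48.156) → (123.508,255.279) → (130.801,208.628). Open path.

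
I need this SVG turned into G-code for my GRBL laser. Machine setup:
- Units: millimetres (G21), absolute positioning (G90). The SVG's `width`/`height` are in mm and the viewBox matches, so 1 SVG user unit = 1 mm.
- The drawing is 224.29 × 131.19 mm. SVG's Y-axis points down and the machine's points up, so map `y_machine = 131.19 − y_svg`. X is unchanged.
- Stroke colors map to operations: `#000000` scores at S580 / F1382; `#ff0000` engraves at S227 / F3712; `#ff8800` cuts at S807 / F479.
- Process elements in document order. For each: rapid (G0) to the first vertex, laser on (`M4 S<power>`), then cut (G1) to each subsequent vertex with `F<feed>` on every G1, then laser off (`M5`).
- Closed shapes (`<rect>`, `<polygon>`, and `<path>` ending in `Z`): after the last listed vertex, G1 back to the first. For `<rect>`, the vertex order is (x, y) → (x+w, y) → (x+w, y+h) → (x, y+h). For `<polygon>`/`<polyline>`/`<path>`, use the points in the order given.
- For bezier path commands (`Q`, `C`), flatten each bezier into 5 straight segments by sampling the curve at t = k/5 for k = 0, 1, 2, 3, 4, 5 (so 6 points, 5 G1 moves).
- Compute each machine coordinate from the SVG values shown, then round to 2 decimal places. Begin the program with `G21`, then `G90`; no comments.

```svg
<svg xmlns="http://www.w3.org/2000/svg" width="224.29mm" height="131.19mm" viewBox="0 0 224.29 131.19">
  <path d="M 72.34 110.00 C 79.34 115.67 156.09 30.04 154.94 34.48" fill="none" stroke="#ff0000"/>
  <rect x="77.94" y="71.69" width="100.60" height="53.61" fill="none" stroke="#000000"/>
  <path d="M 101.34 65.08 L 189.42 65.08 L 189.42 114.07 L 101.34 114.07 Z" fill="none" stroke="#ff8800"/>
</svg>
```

G21
G90
G0 X72.34 Y21.19
M4 S227
G1 X83.73 Y27.29 F3712
G1 X104.77 Y46.60 F3712
G1 X128.38 Y70.41 F3712
G1 X147.46 Y90.02 F3712
G1 X154.94 Y96.71 F3712
M5
G0 X77.94 Y59.50
M4 S580
G1 X178.54 Y59.50 F1382
G1 X178.54 Y5.89 F1382
G1 X77.94 Y5.89 F1382
G1 X77.94 Y59.50 F1382
M5
G0 X101.34 Y66.11
M4 S807
G1 X189.42 Y66.11 F479
G1 X189.42 Y17.12 F479
G1 X101.34 Y17.12 F479
G1 X101.34 Y66.11 F479
M5

viewBox `0 0 224.29 131.19` with mm width/height → 1 unit = 1 mm. Flip: y_m = 131.19 − y_svg.

**Shape 1** — `<path>` cubic bezier, stroke `#ff0000` → engrave (S227, F3712). Control points (SVG): P0=(72.34,110.00), P1=(79.34,115.67), P2=(156.09,30.04), P3=(154.94,34.48); sampled at t=k/5. Machine vertices: (72.34,21.19) → (83.73,27.29) → (104.77,46.60) → (128.38,70.41) → (147.46,90.02) → (154.94,96.71). Open path.

**Shape 2** — `<rect>` rectangle, stroke `#000000` → score (S580, F1382). Machine vertices: (77.94,59.50) → (178.54,59.50) → (178.54,5.89) → (77.94,5.89) → (77.94,59.50). Closed: final G1 returns to the first vertex.

**Shape 3** — `<path>` rectangle, stroke `#ff8800` → cut (S807, F479). Machine vertices: (101.34,66.11) → (189.42,66.11) → (189.42,17.12) → (101.34,17.12) → (101.34,66.11). Closed: final G1 returns to the first vertex.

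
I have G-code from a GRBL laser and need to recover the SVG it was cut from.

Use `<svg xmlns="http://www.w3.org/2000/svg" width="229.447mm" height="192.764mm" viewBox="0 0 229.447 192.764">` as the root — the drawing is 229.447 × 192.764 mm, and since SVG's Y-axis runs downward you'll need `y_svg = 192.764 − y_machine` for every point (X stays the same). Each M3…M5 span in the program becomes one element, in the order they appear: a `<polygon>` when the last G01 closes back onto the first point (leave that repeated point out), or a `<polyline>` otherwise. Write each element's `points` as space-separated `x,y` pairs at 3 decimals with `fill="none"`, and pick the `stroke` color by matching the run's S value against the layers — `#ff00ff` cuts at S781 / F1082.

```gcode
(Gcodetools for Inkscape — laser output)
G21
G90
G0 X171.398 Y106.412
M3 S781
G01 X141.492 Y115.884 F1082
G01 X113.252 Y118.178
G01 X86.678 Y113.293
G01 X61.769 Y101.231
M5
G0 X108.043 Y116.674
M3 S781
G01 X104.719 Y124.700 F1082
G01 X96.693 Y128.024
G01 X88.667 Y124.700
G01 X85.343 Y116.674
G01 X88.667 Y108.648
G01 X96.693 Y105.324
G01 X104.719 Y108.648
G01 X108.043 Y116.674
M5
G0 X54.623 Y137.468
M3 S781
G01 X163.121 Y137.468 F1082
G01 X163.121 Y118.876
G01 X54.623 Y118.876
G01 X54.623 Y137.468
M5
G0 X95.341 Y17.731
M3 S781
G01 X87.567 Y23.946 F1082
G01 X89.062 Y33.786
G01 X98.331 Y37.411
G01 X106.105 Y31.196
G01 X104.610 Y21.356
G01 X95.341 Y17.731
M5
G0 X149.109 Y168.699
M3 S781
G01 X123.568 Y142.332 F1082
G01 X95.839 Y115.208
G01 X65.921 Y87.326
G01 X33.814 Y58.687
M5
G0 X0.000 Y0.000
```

<svg xmlns="http://www.w3.org/2000/svg" width="229.447mm" height="192.764mm" viewBox="0 0 229.447 192.764">
  <polyline points="171.398,86.352 141.492,76.880 113.252,74.586 86.678,79.471 61.769,91.533" fill="none" stroke="#ff00ff"/>
  <polygon points="108.043,76.090 104.719,68.064 96.693,64.740 88.667,68.064 85.343,76.090 88.667,84.116 96.693,87.440 104.719,84.116" fill="none" stroke="#ff00ff"/>
  <polygon points="54.623,55.296 163.121,55.296 163.121,73.888 54.623,73.888" fill="none" stroke="#ff00ff"/>
  <polygon points="95.341,175.033 87.567,168.818 89.062,158.978 98.331,155.353 106.105,161.568 104.610,171.408" fill="none" stroke="#ff00ff"/>
  <polyline points="149.109,24.065 123.568,50.432 95.839,77.556 65.921,105.438 33.814,134.077" fill="none" stroke="#ff00ff"/>
</svg>

y_svg = 192.764 − y_m. Every run uses S781, so all elements get stroke `#ff00ff` (cut).

[1] open run; points: 171.398,86.352 141.492,76.880 113.252,74.586 86.678,79.471 61.769,91.533

[2] closed run; points: 108.043,76.090 104.719,68.064 96.693,64.740 88.667,68.064 85.343,76.090 88.667,84.116 96.693,87.440 104.719,84.116

[3] closed run; points: 54.623,55.296 163.121,55.296 163.121,73.888 54.623,73.888

[4] closed run; points: 95.341,175.033 87.567,168.818 89.062,158.978 98.331,155.353 106.105,161.568 104.610,171.408

[5] open run; points: 149.109,24.065 123.568,50.432 95.839,77.556 65.921,105.438 33.814,134.077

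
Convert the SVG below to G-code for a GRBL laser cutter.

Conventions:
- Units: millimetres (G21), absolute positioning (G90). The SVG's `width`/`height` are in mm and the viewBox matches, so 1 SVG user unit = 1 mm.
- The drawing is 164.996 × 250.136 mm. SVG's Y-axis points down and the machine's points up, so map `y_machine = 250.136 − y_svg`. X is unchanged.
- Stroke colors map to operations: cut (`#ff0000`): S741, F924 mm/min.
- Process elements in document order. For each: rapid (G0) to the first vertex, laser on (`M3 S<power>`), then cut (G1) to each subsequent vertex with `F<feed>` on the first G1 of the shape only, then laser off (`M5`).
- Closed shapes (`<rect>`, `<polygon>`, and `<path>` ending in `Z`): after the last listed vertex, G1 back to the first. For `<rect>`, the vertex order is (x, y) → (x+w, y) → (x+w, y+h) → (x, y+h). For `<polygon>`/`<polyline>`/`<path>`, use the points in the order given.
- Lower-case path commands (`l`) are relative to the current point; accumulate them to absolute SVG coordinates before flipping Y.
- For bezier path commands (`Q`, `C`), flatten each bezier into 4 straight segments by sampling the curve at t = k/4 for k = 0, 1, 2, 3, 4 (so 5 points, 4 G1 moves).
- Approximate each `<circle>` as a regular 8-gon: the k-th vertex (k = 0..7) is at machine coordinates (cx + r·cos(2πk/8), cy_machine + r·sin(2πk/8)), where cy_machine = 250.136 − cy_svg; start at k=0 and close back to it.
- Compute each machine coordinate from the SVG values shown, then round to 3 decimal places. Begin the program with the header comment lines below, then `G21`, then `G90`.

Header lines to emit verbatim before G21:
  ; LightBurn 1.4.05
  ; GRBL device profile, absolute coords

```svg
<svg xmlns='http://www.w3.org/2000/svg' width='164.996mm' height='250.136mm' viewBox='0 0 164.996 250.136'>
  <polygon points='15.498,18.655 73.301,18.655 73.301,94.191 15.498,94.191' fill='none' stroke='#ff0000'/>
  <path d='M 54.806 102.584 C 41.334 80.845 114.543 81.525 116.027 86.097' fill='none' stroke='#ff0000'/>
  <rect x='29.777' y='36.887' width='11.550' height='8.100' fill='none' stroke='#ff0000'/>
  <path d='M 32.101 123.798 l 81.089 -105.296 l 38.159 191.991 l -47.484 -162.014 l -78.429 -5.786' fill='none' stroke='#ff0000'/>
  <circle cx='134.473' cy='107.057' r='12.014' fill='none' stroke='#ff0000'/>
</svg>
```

; LightBurn 1.4.05
; GRBL device profile, absolute coords
G21
G90
G0 X15.498 Y231.481
M3 S741
G1 X73.301 Y231.481 F924
G1 X73.301 Y155.945
G1 X15.498 Y155.945
G1 X15.498 Y231.481
M5
G0 X54.806 Y147.552
M3 S741
G1 X58.480 Y159.942 F924
G1 X79.808 Y165.662
G1 X103.941 Y166.449
G1 X116.027 Y164.039
M5
G0 X29.777 Y213.249
M3 S741
G1 X41.327 Y213.249 F924
G1 X41.327 Y205.149
G1 X29.777 Y205.149
G1 X29.777 Y213.249
M5
G0 X32.101 Y126.338
M3 S741
G1 X113.190 Y231.634 F924
G1 X151.349 Y39.643
G1 X103.865 Y201.657
G1 X25.436 Y207.443
M5
G0 X146.487 Y143.079
M3 S741
G1 X142.968 Y151.574 F924
G1 X134.473 Y155.093
G1 X125.978 Y151.574
G1 X122.459 Y143.079
G1 X125.978 Y134.584
G1 X134.473 Y131.065
G1 X142.968 Y134.584
G1 X146.487 Y143.079
M5

viewBox `0 0 164.996 250.136` with mm width/height → 1 unit = 1 mm. Flip: y_m = 250.136 − y_svg.

**Shape 1** — `<polygon>` rectangle, stroke `#ff0000` → cut (S741, F924). Machine vertices: (15.498,231.481) → (73.301,231.481) → (73.301,155.945) → (15.498,155.945) → (15.498,231.481). Closed: final G1 returns to the first vertex.

**Shape 2** — `<path>` cubic bezier, stroke `#ff0000` → cut (S741, F924). Control points (SVG): P0=(54.806,102.584), P1=(41.334,80.845), P2=(114.543,81.525), P3=(116.027,86.097); sampled at t=k/4. Machine vertices: (54.806,147.552) → (58.480,159.942) → (79.808,165.662) → (103.941,166.449) → (116.027,164.039). Open path.

**Shape 3** — `<rect>` rectangle, stroke `#ff0000` → cut (S741, F924). Machine vertices: (29.777,213.249) → (41.327,213.249) → (41.327,205.149) → (29.777,205.149) → (29.777,213.249). Closed: final G1 returns to the first vertex.

**Shape 4** — `<path>` open polyline, stroke `#ff0000` → cut (S741, F924). Machine vertices: (32.101,126.338) → (113.190,231.634) → (151.349,39.643) → (103.865,201.657) → (25.436,207.443). Open path.

**Shape 5** — `<circle>` circle, stroke `#ff0000` → cut (S741, F924). Machine vertices: (146.487,143.079) → (142.968,151.574) → (134.473,155.093) → (125.978,151.574) → (122.459,143.079) → (125.978,134.584) → (134.473,131.065) → (142.968,134.584) → (146.487,143.079). Closed: final G1 returns to the first vertex.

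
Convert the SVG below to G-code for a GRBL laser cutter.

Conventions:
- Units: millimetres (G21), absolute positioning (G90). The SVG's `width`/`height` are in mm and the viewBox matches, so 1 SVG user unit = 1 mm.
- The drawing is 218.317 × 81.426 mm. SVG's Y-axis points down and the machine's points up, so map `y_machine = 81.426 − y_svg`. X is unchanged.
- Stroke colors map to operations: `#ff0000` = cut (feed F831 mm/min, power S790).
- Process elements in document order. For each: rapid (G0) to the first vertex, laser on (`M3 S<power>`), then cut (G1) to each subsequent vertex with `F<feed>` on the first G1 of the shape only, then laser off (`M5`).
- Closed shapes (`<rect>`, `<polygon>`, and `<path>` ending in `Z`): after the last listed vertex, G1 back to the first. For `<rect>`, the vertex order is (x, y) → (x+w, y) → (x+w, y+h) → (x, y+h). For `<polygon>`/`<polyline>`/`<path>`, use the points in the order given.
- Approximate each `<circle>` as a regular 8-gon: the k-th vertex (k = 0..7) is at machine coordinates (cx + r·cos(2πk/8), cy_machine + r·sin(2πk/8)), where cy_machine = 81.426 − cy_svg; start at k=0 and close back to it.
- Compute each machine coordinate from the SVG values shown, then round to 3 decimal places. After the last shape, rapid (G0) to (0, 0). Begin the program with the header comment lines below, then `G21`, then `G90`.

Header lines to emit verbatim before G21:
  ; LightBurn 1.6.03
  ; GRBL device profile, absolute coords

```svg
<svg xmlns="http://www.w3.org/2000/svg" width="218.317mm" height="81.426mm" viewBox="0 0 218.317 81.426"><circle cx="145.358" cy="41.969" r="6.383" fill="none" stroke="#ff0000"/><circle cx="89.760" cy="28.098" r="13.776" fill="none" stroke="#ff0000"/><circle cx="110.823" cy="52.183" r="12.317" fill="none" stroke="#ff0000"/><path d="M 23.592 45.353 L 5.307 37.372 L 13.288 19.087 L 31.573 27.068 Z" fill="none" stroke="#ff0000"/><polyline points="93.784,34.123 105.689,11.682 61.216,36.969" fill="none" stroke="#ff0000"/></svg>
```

; LightBurn 1.6.03
; GRBL device profile, absolute coords
G21
G90
G0 X151.741 Y39.457
M3 S790
G1 X149.871 Y43.970 F831
G1 X145.358 Y45.840
G1 X140.845 Y43.970
G1 X138.975 Y39.457
G1 X140.845 Y34.944
G1 X145.358 Y33.074
G1 X149.871 Y34.944
G1 X151.741 Y39.457
M5
G0 X103.536 Y53.328
M3 S790
G1 X99.501 Y63.069 F831
G1 X89.760 Y67.104
G1 X80.019 Y63.069
G1 X75.984 Y53.328
G1 X80.019 Y43.587
G1 X89.760 Y39.552
G1 X99.501 Y43.587
G1 X103.536 Y53.328
M5
G0 X123.140 Y29.243
M3 S790
G1 X119.532 Y37.952 F831
G1 X110.823 Y41.560
G1 X102.114 Y37.952
G1 X98.506 Y29.243
G1 X102.114 Y20.534
G1 X110.823 Y16.926
G1 X119.532 Y20.534
G1 X123.140 Y29.243
M5
G0 X23.592 Y36.073
M3 S790
G1 X5.307 Y44.054 F831
G1 X13.288 Y62.339
G1 X31.573 Y54.358
G1 X23.592 Y36.073
M5
G0 X93.784 Y47.303
M3 S790
G1 X105.689 Y69.744 F831
G1 X61.216 Y44.457
M5
G0 X0.000 Y0.000

1 u = 1 mm; y_m = 81.426 − y.

[1] `<circle>` circle, #ff0000→cut S790 F831: (151.741,39.457) → (149.871,43.970) → (145.358,45.840) → (140.845,43.970) → (138.975,39.457) → (140.845,34.944) → (145.358,33.074) → (149.871,34.944) → (151.741,39.457) (closed)

[2] `<circle>` circle, #ff0000→cut S790 F831: (103.536,53.328) → (99.501,63.069) → (89.760,67.104) → (80.019,63.069) → (75.984,53.328) → (80.019,43.587) → (89.760,39.552) → (99.501,43.587) → (103.536,53.328) (closed)

[3] `<circle>` circle, #ff0000→cut S790 F831: (123.140,29.243) → (119.532,37.952) → (110.823,41.560) → (102.114,37.952) → (98.506,29.243) → (102.114,20.534) → (110.823,16.926) → (119.532,20.534) → (123.140,29.243) (closed)

[4] `<path>` regular polygon, #ff0000→cut S790 F831: (23.592,36.073) → (5.307,44.054) → (13.288,62.339) → (31.573,54.358) → (23.592,36.073) (closed)

[5] `<polyline>` open polyline, #ff0000→cut S790 F831: (93.784,47.303) → (105.689,69.744) → (61.216,44.457)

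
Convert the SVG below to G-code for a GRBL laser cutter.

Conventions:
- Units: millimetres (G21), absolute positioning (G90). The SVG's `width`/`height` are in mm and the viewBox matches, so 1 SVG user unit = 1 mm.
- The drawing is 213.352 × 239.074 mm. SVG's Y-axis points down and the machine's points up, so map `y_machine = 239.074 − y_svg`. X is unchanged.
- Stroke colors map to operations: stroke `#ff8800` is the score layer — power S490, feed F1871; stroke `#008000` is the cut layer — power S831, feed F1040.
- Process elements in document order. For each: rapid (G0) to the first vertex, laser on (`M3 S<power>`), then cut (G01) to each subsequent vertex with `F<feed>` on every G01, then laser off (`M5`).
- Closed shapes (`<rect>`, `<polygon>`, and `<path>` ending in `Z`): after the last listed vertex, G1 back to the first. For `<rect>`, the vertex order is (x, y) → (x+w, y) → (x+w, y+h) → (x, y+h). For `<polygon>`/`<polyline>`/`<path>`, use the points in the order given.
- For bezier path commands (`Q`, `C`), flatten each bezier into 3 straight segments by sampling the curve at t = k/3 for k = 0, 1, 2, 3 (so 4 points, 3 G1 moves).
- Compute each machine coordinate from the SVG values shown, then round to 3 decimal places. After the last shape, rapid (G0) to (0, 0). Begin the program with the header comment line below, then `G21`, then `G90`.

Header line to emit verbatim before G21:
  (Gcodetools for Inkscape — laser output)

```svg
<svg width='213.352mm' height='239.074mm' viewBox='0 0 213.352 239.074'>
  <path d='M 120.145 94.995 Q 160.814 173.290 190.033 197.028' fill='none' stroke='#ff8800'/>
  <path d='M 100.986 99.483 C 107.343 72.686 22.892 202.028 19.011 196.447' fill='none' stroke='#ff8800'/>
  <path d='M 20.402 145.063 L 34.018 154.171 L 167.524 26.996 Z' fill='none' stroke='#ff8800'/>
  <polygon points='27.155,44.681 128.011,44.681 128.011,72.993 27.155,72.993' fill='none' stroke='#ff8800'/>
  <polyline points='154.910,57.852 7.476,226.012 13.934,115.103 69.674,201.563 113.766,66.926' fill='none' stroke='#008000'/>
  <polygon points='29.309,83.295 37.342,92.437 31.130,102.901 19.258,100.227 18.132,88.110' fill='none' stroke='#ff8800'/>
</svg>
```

1 u = 1 mm; y_m = 239.074 − y.

[1] `<path>` quadratic bezier, #ff8800→score S490 F1871: (120.145,144.079) → (145.985,97.944) → (169.281,63.933) → (190.033,42.046)

[2] `<path>` cubic bezier, #ff8800→score S490 F1871: (100.986,139.591) → (83.421,125.122) → (43.401,71.240) → (19.011,42.627)

[3] `<path>` closed polygon, #ff8800→score S490 F1871: (20.402,94.011) → (34.018,84.903) → (167.524,212.078) → (20.402,94.011) (closed)

[4] `<polygon>` rectangle, #ff8800→score S490 F1871: (27.155,194.393) → (128.011,194.393) → (128.011,166.081) → (27.155,166.081) → (27.155,194.393) (closed)

[5] `<polyline>` open polyline, #008000→cut S831 F1040: (154.910,181.222) → (7.476,13.062) → (13.934,123.971) → (69.674,37.511) → (113.766,172.148)

[6] `<polygon>` regular polygon, #ff8800→score S490 F1871: (29.309,155.779) → (37.342,146.637) → (31.130,136.173) → (19.258,138.847) → (18.132,150.964) → (29.309,155.779) (closed)

(Gcodetools for Inkscape — laser output)
G21
G90
G0 X120.145 Y144.079
M3 S490
G01 X145.985 Y97.944 F1871
G01 X169.281 Y63.933 F1871
G01 X190.033 Y42.046 F1871
M5
G0 X100.986 Y139.591
M3 S490
G01 X83.421 Y125.122 F1871
G01 X43.401 Y71.240 F1871
G01 X19.011 Y42.627 F1871
M5
G0 X20.402 Y94.011
M3 S490
G01 X34.018 Y84.903 F1871
G01 X167.524 Y212.078 F1871
G01 X20.402 Y94.011 F1871
M5
G0 X27.155 Y194.393
M3 S490
G01 X128.011 Y194.393 F1871
G01 X128.011 Y166.081 F1871
G01 X27.155 Y166.081 F1871
G01 X27.155 Y194.393 F1871
M5
G0 X154.910 Y181.222
M3 S831
G01 X7.476 Y13.062 F1040
G01 X13.934 Y123.971 F1040
G01 X69.674 Y37.511 F1040
G01 X113.766 Y172.148 F1040
M5
G0 X29.309 Y155.779
M3 S490
G01 X37.342 Y146.637 F1871
G01 X31.130 Y136.173 F1871
G01 X19.258 Y138.847 F1871
G01 X18.132 Y150.964 F1871
G01 X29.309 Y155.779 F1871
M5
G0 X0.000 Y0.000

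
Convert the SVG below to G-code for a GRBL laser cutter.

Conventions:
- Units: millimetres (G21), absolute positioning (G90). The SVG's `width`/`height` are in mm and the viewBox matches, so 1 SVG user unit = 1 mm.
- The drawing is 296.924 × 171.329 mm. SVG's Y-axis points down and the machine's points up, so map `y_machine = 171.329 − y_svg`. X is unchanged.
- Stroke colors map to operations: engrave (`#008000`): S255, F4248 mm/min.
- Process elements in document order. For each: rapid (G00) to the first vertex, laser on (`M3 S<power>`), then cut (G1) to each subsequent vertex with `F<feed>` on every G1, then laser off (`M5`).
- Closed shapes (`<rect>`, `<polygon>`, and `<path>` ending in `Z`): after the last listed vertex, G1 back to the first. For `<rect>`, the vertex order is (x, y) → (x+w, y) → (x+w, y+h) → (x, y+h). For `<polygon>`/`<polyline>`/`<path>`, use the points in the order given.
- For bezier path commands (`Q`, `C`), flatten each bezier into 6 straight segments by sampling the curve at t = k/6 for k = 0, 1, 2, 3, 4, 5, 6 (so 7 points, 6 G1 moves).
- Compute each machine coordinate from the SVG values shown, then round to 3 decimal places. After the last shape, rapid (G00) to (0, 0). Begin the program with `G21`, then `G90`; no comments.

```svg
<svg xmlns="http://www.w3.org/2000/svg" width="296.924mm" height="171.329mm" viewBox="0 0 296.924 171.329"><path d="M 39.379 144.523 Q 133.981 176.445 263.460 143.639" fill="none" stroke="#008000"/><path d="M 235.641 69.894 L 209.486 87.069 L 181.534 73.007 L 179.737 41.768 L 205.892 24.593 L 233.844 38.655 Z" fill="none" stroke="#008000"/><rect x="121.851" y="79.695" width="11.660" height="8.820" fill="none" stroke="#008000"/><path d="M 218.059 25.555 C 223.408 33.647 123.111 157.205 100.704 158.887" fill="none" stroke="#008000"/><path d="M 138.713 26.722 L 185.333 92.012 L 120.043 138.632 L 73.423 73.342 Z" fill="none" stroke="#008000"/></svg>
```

1 u = 1 mm; y_m = 171.329 − y.

[1] `<path>` quadratic bezier, #008000→engrave S255 F4248: (39.379,26.806) → (71.882,17.963) → (106.322,12.717) → (142.700,11.066) → (181.016,13.011) → (221.269,18.553) → (263.460,27.690)

[2] `<path>` regular polygon, #008000→engrave S255 F4248: (235.641,101.435) → (209.486,84.260) → (181.534,98.322) → (179.737,129.561) → (205.892,146.736) → (233.844,132.674) → (235.641,101.435) (closed)

[3] `<rect>` rectangle, #008000→engrave S255 F4248: (121.851,91.634) → (133.511,91.634) → (133.511,82.814) → (121.851,82.814) → (121.851,91.634) (closed)

[4] `<path>` cubic bezier, #008000→engrave S255 F4248: (218.059,145.774) → (212.779,133.205) → (194.990,107.984) → (169.790,76.704) → (142.277,45.959) → (117.549,22.341) → (100.704,12.442)

[5] `<path>` regular polygon, #008000→engrave S255 F4248: (138.713,144.607) → (185.333,79.317) → (120.043,32.697) → (73.423,97.987) → (138.713,144.607) (closed)

G21
G90
G00 X39.379 Y26.806
M3 S255
G1 X71.882 Y17.963 F4248
G1 X106.322 Y12.717 F4248
G1 X142.700 Y11.066 F4248
G1 X181.016 Y13.011 F4248
G1 X221.269 Y18.553 F4248
G1 X263.460 Y27.690 F4248
M5
G00 X235.641 Y101.435
M3 S255
G1 X209.486 Y84.260 F4248
G1 X181.534 Y98.322 F4248
G1 X179.737 Y129.561 F4248
G1 X205.892 Y146.736 F4248
G1 X233.844 Y132.674 F4248
G1 X235.641 Y101.435 F4248
M5
G00 X121.851 Y91.634
M3 S255
G1 X133.511 Y91.634 F4248
G1 X133.511 Y82.814 F4248
G1 X121.851 Y82.814 F4248
G1 X121.851 Y91.634 F4248
M5
G00 X218.059 Y145.774
M3 S255
G1 X212.779 Y133.205 F4248
G1 X194.990 Y107.984 F4248
G1 X169.790 Y76.704 F4248
G1 X142.277 Y45.959 F4248
G1 X117.549 Y22.341 F4248
G1 X100.704 Y12.442 F4248
M5
G00 X138.713 Y144.607
M3 S255
G1 X185.333 Y79.317 F4248
G1 X120.043 Y32.697 F4248
G1 X73.423 Y97.987 F4248
G1 X138.713 Y144.607 F4248
M5
G00 X0.000 Y0.000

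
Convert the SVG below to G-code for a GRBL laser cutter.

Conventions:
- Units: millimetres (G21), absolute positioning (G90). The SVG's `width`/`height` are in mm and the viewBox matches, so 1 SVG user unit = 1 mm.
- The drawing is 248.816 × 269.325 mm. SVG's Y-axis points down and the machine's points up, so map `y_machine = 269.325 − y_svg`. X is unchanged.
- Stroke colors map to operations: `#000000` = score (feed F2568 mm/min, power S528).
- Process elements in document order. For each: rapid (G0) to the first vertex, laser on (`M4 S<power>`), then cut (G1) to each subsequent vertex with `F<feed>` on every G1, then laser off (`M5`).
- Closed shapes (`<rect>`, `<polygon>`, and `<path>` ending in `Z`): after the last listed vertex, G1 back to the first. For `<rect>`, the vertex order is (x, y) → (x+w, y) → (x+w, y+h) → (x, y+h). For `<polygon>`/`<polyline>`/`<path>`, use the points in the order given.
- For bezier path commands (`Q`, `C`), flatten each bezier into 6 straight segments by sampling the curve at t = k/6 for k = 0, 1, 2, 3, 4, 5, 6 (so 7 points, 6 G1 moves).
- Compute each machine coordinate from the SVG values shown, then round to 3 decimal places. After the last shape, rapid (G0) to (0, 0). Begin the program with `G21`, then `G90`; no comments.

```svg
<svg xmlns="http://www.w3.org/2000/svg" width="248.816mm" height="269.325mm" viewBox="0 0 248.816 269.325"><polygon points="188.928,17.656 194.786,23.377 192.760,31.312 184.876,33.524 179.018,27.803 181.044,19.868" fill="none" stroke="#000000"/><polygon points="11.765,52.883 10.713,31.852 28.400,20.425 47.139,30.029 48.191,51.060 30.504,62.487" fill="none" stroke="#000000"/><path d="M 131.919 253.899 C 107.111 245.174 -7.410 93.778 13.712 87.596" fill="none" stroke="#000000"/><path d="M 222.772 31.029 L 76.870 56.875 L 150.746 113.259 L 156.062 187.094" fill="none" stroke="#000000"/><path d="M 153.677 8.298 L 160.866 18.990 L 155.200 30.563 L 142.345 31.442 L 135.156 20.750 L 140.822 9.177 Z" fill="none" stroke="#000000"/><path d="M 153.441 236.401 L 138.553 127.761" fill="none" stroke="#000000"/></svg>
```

G21
G90
G0 X188.928 Y251.669
M4 S528
G1 X194.786 Y245.948 F2568
G1 X192.760 Y238.013 F2568
G1 X184.876 Y235.801 F2568
G1 X179.018 Y241.522 F2568
G1 X181.044 Y249.457 F2568
G1 X188.928 Y251.669 F2568
M5
G0 X11.765 Y216.442
M4 S528
G1 X10.713 Y237.473 F2568
G1 X28.400 Y248.900 F2568
G1 X47.139 Y239.296 F2568
G1 X48.191 Y218.265 F2568
G1 X30.504 Y206.838 F2568
G1 X11.765 Y216.442 F2568
M5
G0 X131.919 Y15.426
M4 S528
G1 X113.082 Y30.345 F2568
G1 X85.553 Y61.046 F2568
G1 X55.592 Y99.531 F2568
G1 X29.458 Y137.805 F2568
G1 X13.411 Y167.870 F2568
G1 X13.712 Y181.729 F2568
M5
G0 X222.772 Y238.296
M4 S528
G1 X76.870 Y212.450 F2568
G1 X150.746 Y156.066 F2568
G1 X156.062 Y82.231 F2568
M5
G0 X153.677 Y261.027
M4 S528
G1 X160.866 Y250.335 F2568
G1 X155.200 Y238.762 F2568
G1 X142.345 Y237.883 F2568
G1 X135.156 Y248.575 F2568
G1 X140.822 Y260.148 F2568
G1 X153.677 Y261.027 F2568
M5
G0 X153.441 Y32.924
M4 S528
G1 X138.553 Y141.564 F2568
M5
G0 X0.000 Y0.000

viewBox `0 0 248.816 269.325` with mm width/height → 1 unit = 1 mm. Flip: y_m = 269.325 − y_svg.

**Shape 1** — `<polygon>` regular polygon, stroke `#000000` → score (S528, F2568). Machine vertices: (188.928,251.669) → (194.786,245.948) → (192.760,238.013) → (184.876,235.801) → (179.018,241.522) → (181.044,249.457) → (188.928,251.669). Closed: final G1 returns to the first vertex.

**Shape 2** — `<polygon>` regular polygon, stroke `#000000` → score (S528, F2568). Machine vertices: (11.765,216.442) → (10.713,237.473) → (28.400,248.900) → (47.139,239.296) → (48.191,218.265) → (30.504,206.838) → (11.765,216.442). Closed: final G1 returns to the first vertex.

**Shape 3** — `<path>` cubic bezier, stroke `#000000` → score (S528, F2568). Control points (SVG): P0=(131.919,253.899), P1=(107.111,245.174), P2=(-7.410,93.778), P3=(13.712,87.596); sampled at t=k/6. Machine vertices: (131.919,15.426) → (113.082,30.345) → (85.553,61.046) → (55.592,99.531) → (29.458,137.805) → (13.411,167.870) → (13.712,181.729). Open path.

**Shape 4** — `<path>` open polyline, stroke `#000000` → score (S528, F2568). Machine vertices: (222.772,238.296) → (76.870,212.450) → (150.746,156.066) → (156.062,82.231). Open path.

**Shape 5** — `<path>` regular polygon, stroke `#000000` → score (S528, F2568). Machine vertices: (153.677,261.027) → (160.866,250.335) → (155.200,238.762) → (142.345,237.883) → (135.156,248.575) → (140.822,260.148) → (153.677,261.027). Closed: final G1 returns to the first vertex.

**Shape 6** — `<path>` line segment, stroke `#000000` → score (S528, F2568). Machine vertices: (153.441,32.924) → (138.553,141.564). Open path.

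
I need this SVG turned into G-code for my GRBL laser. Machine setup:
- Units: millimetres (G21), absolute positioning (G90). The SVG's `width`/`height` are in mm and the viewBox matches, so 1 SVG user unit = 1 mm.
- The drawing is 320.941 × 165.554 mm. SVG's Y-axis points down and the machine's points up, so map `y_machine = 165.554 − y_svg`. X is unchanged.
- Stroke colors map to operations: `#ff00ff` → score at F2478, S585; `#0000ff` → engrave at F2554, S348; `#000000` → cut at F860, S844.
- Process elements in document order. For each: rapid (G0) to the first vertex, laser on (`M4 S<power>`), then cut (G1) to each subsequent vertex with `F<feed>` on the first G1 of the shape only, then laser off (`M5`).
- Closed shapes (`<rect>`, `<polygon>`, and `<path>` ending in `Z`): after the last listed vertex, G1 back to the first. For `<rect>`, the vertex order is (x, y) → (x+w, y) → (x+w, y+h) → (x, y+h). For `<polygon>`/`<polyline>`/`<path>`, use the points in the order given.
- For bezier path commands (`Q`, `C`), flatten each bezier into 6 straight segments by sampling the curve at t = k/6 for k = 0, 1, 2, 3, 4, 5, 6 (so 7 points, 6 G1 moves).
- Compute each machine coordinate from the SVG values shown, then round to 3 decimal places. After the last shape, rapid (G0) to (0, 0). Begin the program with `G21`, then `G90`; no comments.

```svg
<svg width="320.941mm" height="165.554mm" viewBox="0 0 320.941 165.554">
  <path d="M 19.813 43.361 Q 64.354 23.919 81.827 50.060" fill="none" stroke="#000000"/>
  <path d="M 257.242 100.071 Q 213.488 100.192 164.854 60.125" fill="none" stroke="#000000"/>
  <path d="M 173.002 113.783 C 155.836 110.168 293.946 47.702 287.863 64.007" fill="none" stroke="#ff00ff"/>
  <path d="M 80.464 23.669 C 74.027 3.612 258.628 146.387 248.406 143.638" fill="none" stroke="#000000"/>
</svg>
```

1 u = 1 mm; y_m = 165.554 − y.

[1] `<path>` quadratic bezier, #000000→cut S844 F860: (19.813,122.193) → (33.908,127.407) → (46.499,130.090) → (57.587,130.239) → (67.171,127.857) → (75.251,122.941) → (81.827,115.494)

[2] `<path>` quadratic bezier, #000000→cut S844 F860: (257.242,65.483) → (242.522,66.559) → (227.530,69.868) → (212.268,75.409) → (196.734,83.183) → (180.930,93.190) → (164.854,105.429)

[3] `<path>` cubic bezier, #ff00ff→score S585 F2478: (173.002,51.771) → (175.972,57.846) → (196.503,69.906) → (226.276,84.129) → (256.973,96.692) → (280.275,103.772) → (287.863,101.547)

[4] `<path>` cubic bezier, #000000→cut S844 F860: (80.464,141.885) → (91.379,139.772) → (123.415,119.085) → (165.854,88.391) → (207.978,56.254) → (239.068,31.241) → (248.406,21.916)

G21
G90
G0 X19.813 Y122.193
M4 S844
G1 X33.908 Y127.407 F860
G1 X46.499 Y130.090
G1 X57.587 Y130.239
G1 X67.171 Y127.857
G1 X75.251 Y122.941
G1 X81.827 Y115.494
M5
G0 X257.242 Y65.483
M4 S844
G1 X242.522 Y66.559 F860
G1 X227.530 Y69.868
G1 X212.268 Y75.409
G1 X196.734 Y83.183
G1 X180.930 Y93.190
G1 X164.854 Y105.429
M5
G0 X173.002 Y51.771
M4 S585
G1 X175.972 Y57.846 F2478
G1 X196.503 Y69.906
G1 X226.276 Y84.129
G1 X256.973 Y96.692
G1 X280.275 Y103.772
G1 X287.863 Y101.547
M5
G0 X80.464 Y141.885
M4 S844
G1 X91.379 Y139.772 F860
G1 X123.415 Y119.085
G1 X165.854 Y88.391
G1 X207.978 Y56.254
G1 X239.068 Y31.241
G1 X248.406 Y21.916
M5
G0 X0.000 Y0.000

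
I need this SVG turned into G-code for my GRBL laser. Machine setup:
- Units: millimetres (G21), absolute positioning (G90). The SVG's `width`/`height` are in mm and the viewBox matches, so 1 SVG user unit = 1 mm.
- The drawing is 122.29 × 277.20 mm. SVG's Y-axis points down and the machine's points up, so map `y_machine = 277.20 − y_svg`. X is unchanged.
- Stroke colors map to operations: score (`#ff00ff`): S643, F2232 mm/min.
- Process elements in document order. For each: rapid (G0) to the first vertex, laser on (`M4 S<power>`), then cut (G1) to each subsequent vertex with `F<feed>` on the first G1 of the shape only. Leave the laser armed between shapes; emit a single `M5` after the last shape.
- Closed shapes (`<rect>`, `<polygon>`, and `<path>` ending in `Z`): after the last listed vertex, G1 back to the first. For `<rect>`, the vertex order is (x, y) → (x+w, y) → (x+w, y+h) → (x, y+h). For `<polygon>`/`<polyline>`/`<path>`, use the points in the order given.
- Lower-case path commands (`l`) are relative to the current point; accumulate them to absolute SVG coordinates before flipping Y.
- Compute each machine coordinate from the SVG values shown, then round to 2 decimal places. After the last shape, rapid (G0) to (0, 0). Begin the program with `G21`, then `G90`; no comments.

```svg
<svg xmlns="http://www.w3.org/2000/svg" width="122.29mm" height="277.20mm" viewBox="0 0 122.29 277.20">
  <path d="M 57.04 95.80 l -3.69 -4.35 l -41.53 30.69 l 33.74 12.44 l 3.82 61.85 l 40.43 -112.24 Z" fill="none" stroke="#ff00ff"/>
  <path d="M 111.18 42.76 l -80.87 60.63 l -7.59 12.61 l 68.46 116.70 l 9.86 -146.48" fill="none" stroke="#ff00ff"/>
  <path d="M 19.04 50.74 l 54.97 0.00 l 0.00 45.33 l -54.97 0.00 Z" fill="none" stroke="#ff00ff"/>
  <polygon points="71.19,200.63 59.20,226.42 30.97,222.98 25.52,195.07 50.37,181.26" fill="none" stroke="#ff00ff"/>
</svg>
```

G21
G90
G0 X57.04 Y181.40
M4 S643
G1 X53.35 Y185.75 F2232
G1 X11.82 Y155.06
G1 X45.56 Y142.62
G1 X49.38 Y80.77
G1 X89.81 Y193.01
G1 X57.04 Y181.40
G0 X111.18 Y234.44
M4 S643
G1 X30.31 Y173.81 F2232
G1 X22.72 Y161.20
G1 X91.18 Y44.50
G1 X101.04 Y190.98
G0 X19.04 Y226.46
M4 S643
G1 X74.01 Y226.46 F2232
G1 X74.01 Y181.13
G1 X19.04 Y181.13
G1 X19.04 Y226.46
G0 X71.19 Y76.57
M4 S643
G1 X59.20 Y50.78 F2232
G1 X30.97 Y54.22
G1 X25.52 Y82.13
G1 X50.37 Y95.94
G1 X71.19 Y76.57
M5
G0 X0.00 Y0.00

Since the viewBox matches the mm dimensions, user units are millimetres directly. The only transform is the Y-flip y_m = 277.20 − y_svg.

Shape 1 is a closed polygon drawn with `<path>`. Its stroke #ff00ff means score at S643, F2232. After flipping Y the toolpath is (57.04,181.40) → (53.35,185.75) → (11.82,155.06) → (45.56,142.62) → (49.38,80.77) → (89.81,193.01) → (57.04,181.40), returning to the start.

Shape 2 is a open polyline drawn with `<path>`. Its stroke #ff00ff means score at S643, F2232. After flipping Y the toolpath is (111.18,234.44) → (30.31,173.81) → (22.72,161.20) → (91.18,44.50) → (101.04,190.98).

Shape 3 is a rectangle drawn with `<path>`. Its stroke #ff00ff means score at S643, F2232. After flipping Y the toolpath is (19.04,226.46) → (74.01,226.46) → (74.01,181.13) → (19.04,181.13) → (19.04,226.46), returning to the start.

Shape 4 is a regular polygon drawn with `<polygon>`. Its stroke #ff00ff means score at S643, F2232. After flipping Y the toolpath is (71.19,76.57) → (59.20,50.78) → (30.97,54.22) → (25.52,82.13) → (50.37,95.94) → (71.19,76.57), returning to the start.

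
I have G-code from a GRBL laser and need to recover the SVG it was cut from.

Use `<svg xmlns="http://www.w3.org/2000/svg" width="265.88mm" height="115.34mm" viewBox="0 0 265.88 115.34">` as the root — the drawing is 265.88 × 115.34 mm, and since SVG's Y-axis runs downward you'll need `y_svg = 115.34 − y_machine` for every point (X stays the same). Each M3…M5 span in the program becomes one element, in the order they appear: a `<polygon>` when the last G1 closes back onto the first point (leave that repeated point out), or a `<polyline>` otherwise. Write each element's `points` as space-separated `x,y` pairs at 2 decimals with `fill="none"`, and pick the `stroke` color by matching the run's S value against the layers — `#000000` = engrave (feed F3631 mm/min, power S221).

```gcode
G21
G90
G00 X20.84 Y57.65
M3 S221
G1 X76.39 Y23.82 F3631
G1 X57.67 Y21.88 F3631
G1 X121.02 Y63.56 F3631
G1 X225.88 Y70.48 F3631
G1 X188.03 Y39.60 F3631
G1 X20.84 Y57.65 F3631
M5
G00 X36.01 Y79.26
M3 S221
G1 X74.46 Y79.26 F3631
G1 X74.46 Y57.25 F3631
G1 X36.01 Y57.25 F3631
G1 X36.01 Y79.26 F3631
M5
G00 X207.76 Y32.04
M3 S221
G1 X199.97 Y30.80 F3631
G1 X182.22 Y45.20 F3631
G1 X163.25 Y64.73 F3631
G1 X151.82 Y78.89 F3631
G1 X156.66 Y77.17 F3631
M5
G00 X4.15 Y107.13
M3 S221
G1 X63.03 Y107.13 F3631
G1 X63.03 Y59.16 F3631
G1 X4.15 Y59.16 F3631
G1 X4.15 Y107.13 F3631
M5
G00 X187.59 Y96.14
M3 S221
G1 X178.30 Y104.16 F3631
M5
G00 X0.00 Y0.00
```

y_svg = 115.34 − y_m. Every run uses S221, so all elements get stroke `#000000` (engrave).

[1] closed run; points: 20.84,57.69 76.39,91.52 57.67,93.46 121.02,51.78 225.88,44.86 188.03,75.74

[2] closed run; points: 36.01,36.08 74.46,36.08 74.46,58.09 36.01,58.09

[3] open run; points: 207.76,83.30 199.97,84.54 182.22,70.14 163.25,50.61 151.82,36.45 156.66,38.17

[4] closed run; points: 4.15,8.21 63.03,8.21 63.03,56.18 4.15,56.18

[5] open run; points: 187.59,19.20 178.30,11.18

<svg xmlns="http://www.w3.org/2000/svg" width="265.88mm" height="115.34mm" viewBox="0 0 265.88 115.34">
  <polygon points="20.84,57.69 76.39,91.52 57.67,93.46 121.02,51.78 225.88,44.86 188.03,75.74" fill="none" stroke="#000000"/>
  <polygon points="36.01,36.08 74.46,36.08 74.46,58.09 36.01,58.09" fill="none" stroke="#000000"/>
  <polyline points="207.76,83.30 199.97,84.54 182.22,70.14 163.25,50.61 151.82,36.45 156.66,38.17" fill="none" stroke="#000000"/>
  <polygon points="4.15,8.21 63.03,8.21 63.03,56.18 4.15,56.18" fill="none" stroke="#000000"/>
  <polyline points="187.59,19.20 178.30,11.18" fill="none" stroke="#000000"/>
</svg>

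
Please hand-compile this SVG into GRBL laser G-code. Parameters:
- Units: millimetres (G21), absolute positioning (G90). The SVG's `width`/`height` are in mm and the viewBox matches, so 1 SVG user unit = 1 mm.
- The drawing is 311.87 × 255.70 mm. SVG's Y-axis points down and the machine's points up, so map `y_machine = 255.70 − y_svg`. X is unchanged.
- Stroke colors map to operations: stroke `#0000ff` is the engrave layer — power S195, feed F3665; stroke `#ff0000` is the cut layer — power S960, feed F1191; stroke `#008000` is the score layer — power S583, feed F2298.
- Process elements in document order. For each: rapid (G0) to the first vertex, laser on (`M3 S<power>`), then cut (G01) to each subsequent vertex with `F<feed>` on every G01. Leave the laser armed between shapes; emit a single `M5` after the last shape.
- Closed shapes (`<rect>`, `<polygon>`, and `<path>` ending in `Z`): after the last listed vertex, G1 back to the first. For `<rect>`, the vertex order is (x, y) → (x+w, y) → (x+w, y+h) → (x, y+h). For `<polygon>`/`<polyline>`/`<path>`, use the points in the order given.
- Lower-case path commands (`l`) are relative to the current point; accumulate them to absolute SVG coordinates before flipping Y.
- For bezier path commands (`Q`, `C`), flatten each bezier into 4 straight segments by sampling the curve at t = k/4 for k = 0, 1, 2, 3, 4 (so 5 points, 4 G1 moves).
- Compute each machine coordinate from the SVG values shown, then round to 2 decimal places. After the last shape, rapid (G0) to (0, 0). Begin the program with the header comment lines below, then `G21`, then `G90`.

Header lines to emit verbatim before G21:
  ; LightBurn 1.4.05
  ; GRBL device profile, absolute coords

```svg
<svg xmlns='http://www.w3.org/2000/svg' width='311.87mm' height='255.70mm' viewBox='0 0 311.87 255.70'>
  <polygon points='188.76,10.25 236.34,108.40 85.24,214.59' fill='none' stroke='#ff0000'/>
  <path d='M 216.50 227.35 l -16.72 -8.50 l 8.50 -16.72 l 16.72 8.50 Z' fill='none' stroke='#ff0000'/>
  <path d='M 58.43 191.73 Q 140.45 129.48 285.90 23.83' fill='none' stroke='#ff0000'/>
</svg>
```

Since the viewBox matches the mm dimensions, user units are millimetres directly. The only transform is the Y-flip y_m = 255.70 − y_svg.

Shape 1 is a closed polygon drawn with `<polygon>`. Its stroke #ff0000 means cut at S960, F1191. After flipping Y the toolpath is (188.76,245.45) → (236.34,147.30) → (85.24,41.11) → (188.76,245.45), returning to the start.

Shape 2 is a regular polygon drawn with `<path>`. Its stroke #ff0000 means cut at S960, F1191. After flipping Y the toolpath is (216.50,28.35) → (199.78,36.85) → (208.28,53.57) → (225.00,45.07) → (216.50,28.35), returning to the start.

Shape 3 is a quadratic bezier drawn with `<path>`. Its stroke #ff0000 means cut at S960, F1191. After flipping Y the toolpath is (58.43,63.97) → (103.40,97.81) → (156.31,137.07) → (217.14,181.76) → (285.90,231.87).

; LightBurn 1.4.05
; GRBL device profile, absolute coords
G21
G90
G0 X188.76 Y245.45
M3 S960
G01 X236.34 Y147.30 F1191
G01 X85.24 Y41.11 F1191
G01 X188.76 Y245.45 F1191
G0 X216.50 Y28.35
M3 S960
G01 X199.78 Y36.85 F1191
G01 X208.28 Y53.57 F1191
G01 X225.00 Y45.07 F1191
G01 X216.50 Y28.35 F1191
G0 X58.43 Y63.97
M3 S960
G01 X103.40 Y97.81 F1191
G01 X156.31 Y137.07 F1191
G01 X217.14 Y181.76 F1191
G01 X285.90 Y231.87 F1191
M5
G0 X0.00 Y0.00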